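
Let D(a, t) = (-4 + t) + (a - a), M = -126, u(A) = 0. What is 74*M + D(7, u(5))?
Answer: -9328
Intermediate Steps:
D(a, t) = -4 + t (D(a, t) = (-4 + t) + 0 = -4 + t)
74*M + D(7, u(5)) = 74*(-126) + (-4 + 0) = -9324 - 4 = -9328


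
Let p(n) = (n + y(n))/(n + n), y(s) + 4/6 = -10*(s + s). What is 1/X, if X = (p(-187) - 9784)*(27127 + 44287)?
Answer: -561/392359406635 ≈ -1.4298e-9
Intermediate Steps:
y(s) = -⅔ - 20*s (y(s) = -⅔ - 10*(s + s) = -⅔ - 20*s)
p(n) = (-⅔ - 19*n)/(2*n) (p(n) = (n + (-⅔ - 20*n))/(n + n) = (-⅔ - 19*n)/((2*n)) = (-⅔ - 19*n)*(1/(2*n)) = (-⅔ - 19*n)/(2*n))
X = -392359406635/561 (X = ((⅙)*(-2 - 57*(-187))/(-187) - 9784)*(27127 + 44287) = ((⅙)*(-1/187)*(-2 + 10659) - 9784)*71414 = ((⅙)*(-1/187)*10657 - 9784)*71414 = (-10657/1122 - 9784)*71414 = -10988305/1122*71414 = -392359406635/561 ≈ -6.9939e+8)
1/X = 1/(-392359406635/561) = -561/392359406635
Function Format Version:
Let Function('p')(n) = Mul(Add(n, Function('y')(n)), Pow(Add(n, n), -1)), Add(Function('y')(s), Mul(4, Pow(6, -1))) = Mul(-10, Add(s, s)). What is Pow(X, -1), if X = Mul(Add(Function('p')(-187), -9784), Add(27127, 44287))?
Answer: Rational(-561, 392359406635) ≈ -1.4298e-9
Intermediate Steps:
Function('y')(s) = Add(Rational(-2, 3), Mul(-20, s)) (Function('y')(s) = Add(Rational(-2, 3), Mul(-10, Add(s, s))) = Add(Rational(-2, 3), Mul(-10, Mul(2, s))) = Add(Rational(-2, 3), Mul(-20, s)))
Function('p')(n) = Mul(Rational(1, 2), Pow(n, -1), Add(Rational(-2, 3), Mul(-19, n))) (Function('p')(n) = Mul(Add(n, Add(Rational(-2, 3), Mul(-20, n))), Pow(Add(n, n), -1)) = Mul(Add(Rational(-2, 3), Mul(-19, n)), Pow(Mul(2, n), -1)) = Mul(Add(Rational(-2, 3), Mul(-19, n)), Mul(Rational(1, 2), Pow(n, -1))) = Mul(Rational(1, 2), Pow(n, -1), Add(Rational(-2, 3), Mul(-19, n))))
X = Rational(-392359406635, 561) (X = Mul(Add(Mul(Rational(1, 6), Pow(-187, -1), Add(-2, Mul(-57, -187))), -9784), Add(27127, 44287)) = Mul(Add(Mul(Rational(1, 6), Rational(-1, 187), Add(-2, 10659)), -9784), 71414) = Mul(Add(Mul(Rational(1, 6), Rational(-1, 187), 10657), -9784), 71414) = Mul(Add(Rational(-10657, 1122), -9784), 71414) = Mul(Rational(-10988305, 1122), 71414) = Rational(-392359406635, 561) ≈ -6.9939e+8)
Pow(X, -1) = Pow(Rational(-392359406635, 561), -1) = Rational(-561, 392359406635)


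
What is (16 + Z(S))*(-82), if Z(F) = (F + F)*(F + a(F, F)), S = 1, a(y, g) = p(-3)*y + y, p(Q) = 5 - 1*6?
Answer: -1476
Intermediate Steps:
p(Q) = -1 (p(Q) = 5 - 6 = -1)
a(y, g) = 0 (a(y, g) = -y + y = 0)
Z(F) = 2*F² (Z(F) = (F + F)*(F + 0) = (2*F)*F = 2*F²)
(16 + Z(S))*(-82) = (16 + 2*1²)*(-82) = (16 + 2*1)*(-82) = (16 + 2)*(-82) = 18*(-82) = -1476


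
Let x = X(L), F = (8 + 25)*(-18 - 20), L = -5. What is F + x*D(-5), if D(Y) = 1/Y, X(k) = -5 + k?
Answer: -1252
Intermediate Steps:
F = -1254 (F = 33*(-38) = -1254)
x = -10 (x = -5 - 5 = -10)
F + x*D(-5) = -1254 - 10/(-5) = -1254 - 10*(-⅕) = -1254 + 2 = -1252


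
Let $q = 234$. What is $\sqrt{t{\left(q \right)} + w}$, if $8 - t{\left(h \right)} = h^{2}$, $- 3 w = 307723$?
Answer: $\frac{i \sqrt{1415901}}{3} \approx 396.64 i$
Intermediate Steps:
$w = - \frac{307723}{3}$ ($w = \left(- \frac{1}{3}\right) 307723 = - \frac{307723}{3} \approx -1.0257 \cdot 10^{5}$)
$t{\left(h \right)} = 8 - h^{2}$
$\sqrt{t{\left(q \right)} + w} = \sqrt{\left(8 - 234^{2}\right) - \frac{307723}{3}} = \sqrt{\left(8 - 54756\right) - \frac{307723}{3}} = \sqrt{-54748 - \frac{307723}{3}} = \sqrt{- \frac{471967}{3}} = \frac{i \sqrt{1415901}}{3}$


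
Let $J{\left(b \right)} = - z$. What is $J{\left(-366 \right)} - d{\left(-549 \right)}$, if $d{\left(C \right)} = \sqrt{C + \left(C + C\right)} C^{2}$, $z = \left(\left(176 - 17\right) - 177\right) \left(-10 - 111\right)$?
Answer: $-2178 - 904203 i \sqrt{183} \approx -2178.0 - 1.2232 \cdot 10^{7} i$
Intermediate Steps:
$z = 2178$ ($z = \left(\left(176 - 17\right) - 177\right) \left(-121\right) = \left(159 - 177\right) \left(-121\right) = \left(-18\right) \left(-121\right) = 2178$)
$J{\left(b \right)} = -2178$ ($J{\left(b \right)} = \left(-1\right) 2178 = -2178$)
$d{\left(C \right)} = \sqrt{3} C^{\frac{5}{2}}$ ($d{\left(C \right)} = \sqrt{C + 2 C} C^{2} = \sqrt{3 C} C^{2} = \sqrt{3} \sqrt{C} C^{2} = \sqrt{3} C^{\frac{5}{2}}$)
$J{\left(-366 \right)} - d{\left(-549 \right)} = -2178 - \sqrt{3} \left(-549\right)^{\frac{5}{2}} = -2178 - \sqrt{3} \cdot 904203 i \sqrt{61} = -2178 - 904203 i \sqrt{183}$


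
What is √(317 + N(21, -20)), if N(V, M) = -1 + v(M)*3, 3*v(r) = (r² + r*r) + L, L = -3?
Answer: √1113 ≈ 33.362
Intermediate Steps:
v(r) = -1 + 2*r²/3 (v(r) = ((r² + r*r) - 3)/3 = ((r² + r²) - 3)/3 = (2*r² - 3)/3 = (-3 + 2*r²)/3 = -1 + 2*r²/3)
N(V, M) = -4 + 2*M² (N(V, M) = -1 + (-1 + 2*M²/3)*3 = -1 + (-3 + 2*M²) = -4 + 2*M²)
√(317 + N(21, -20)) = √(317 + (-4 + 2*(-20)²)) = √(317 + (-4 + 2*400)) = √(317 + (-4 + 800)) = √(317 + 796) = √1113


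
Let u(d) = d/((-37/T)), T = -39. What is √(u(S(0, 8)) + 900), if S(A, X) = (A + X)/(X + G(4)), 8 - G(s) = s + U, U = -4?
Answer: √4931286/74 ≈ 30.009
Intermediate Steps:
G(s) = 12 - s (G(s) = 8 - (s - 4) = 8 - (-4 + s) = 8 + (4 - s) = 12 - s)
S(A, X) = (A + X)/(8 + X) (S(A, X) = (A + X)/(X + (12 - 1*4)) = (A + X)/(X + (12 - 4)) = (A + X)/(X + 8) = (A + X)/(8 + X))
u(d) = 39*d/37 (u(d) = d/((-37/(-39))) = d/((-37*(-1/39))) = d/(37/39) = d*(39/37) = 39*d/37)
√(u(S(0, 8)) + 900) = √(39*((0 + 8)/(8 + 8))/37 + 900) = √(39*(8/16)/37 + 900) = √(39*((1/16)*8)/37 + 900) = √((39/37)*(½) + 900) = √(39/74 + 900) = √(66639/74) = √4931286/74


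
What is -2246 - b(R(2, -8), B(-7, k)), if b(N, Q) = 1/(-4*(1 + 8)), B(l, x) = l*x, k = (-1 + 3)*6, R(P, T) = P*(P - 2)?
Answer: -80855/36 ≈ -2246.0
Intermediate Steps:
R(P, T) = P*(-2 + P)
k = 12 (k = 2*6 = 12)
b(N, Q) = -1/36 (b(N, Q) = 1/(-4*9) = 1/(-36) = -1/36)
-2246 - b(R(2, -8), B(-7, k)) = -2246 - 1*(-1/36) = -2246 + 1/36 = -80855/36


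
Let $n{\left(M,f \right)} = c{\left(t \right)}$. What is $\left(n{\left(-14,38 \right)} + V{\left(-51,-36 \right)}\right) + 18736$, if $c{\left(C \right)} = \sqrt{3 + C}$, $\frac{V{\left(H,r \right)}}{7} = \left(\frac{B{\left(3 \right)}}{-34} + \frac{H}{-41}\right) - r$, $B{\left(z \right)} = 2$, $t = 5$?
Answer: $\frac{13240418}{697} + 2 \sqrt{2} \approx 18999.0$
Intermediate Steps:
$V{\left(H,r \right)} = - \frac{7}{17} - 7 r - \frac{7 H}{41}$ ($V{\left(H,r \right)} = 7 \left(\left(\frac{2}{-34} + \frac{H}{-41}\right) - r\right) = 7 \left(\left(2 \left(- \frac{1}{34}\right) + H \left(- \frac{1}{41}\right)\right) - r\right) = 7 \left(\left(- \frac{1}{17} - \frac{H}{41}\right) - r\right) = 7 \left(- \frac{1}{17} - r - \frac{H}{41}\right) = - \frac{7}{17} - 7 r - \frac{7 H}{41}$)
$n{\left(M,f \right)} = 2 \sqrt{2}$ ($n{\left(M,f \right)} = \sqrt{3 + 5} = \sqrt{8} = 2 \sqrt{2}$)
$\left(n{\left(-14,38 \right)} + V{\left(-51,-36 \right)}\right) + 18736 = \left(2 \sqrt{2} - - \frac{181426}{697}\right) + 18736 = \left(2 \sqrt{2} + \left(- \frac{7}{17} + 252 + \frac{357}{41}\right)\right) + 18736 = \left(2 \sqrt{2} + \frac{181426}{697}\right) + 18736 = \left(\frac{181426}{697} + 2 \sqrt{2}\right) + 18736 = \frac{13240418}{697} + 2 \sqrt{2}$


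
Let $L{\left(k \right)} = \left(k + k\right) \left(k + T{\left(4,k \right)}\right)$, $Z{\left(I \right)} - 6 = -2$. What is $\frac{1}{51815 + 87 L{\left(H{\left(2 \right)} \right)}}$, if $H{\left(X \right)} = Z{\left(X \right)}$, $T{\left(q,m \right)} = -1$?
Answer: $\frac{1}{53903} \approx 1.8552 \cdot 10^{-5}$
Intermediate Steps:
$Z{\left(I \right)} = 4$ ($Z{\left(I \right)} = 6 - 2 = 4$)
$H{\left(X \right)} = 4$
$L{\left(k \right)} = 2 k \left(-1 + k\right)$ ($L{\left(k \right)} = \left(k + k\right) \left(k - 1\right) = 2 k \left(-1 + k\right)$)
$\frac{1}{51815 + 87 L{\left(H{\left(2 \right)} \right)}} = \frac{1}{51815 + 87 \cdot 2 \cdot 4 \left(-1 + 4\right)} = \frac{1}{51815 + 87 \cdot 2 \cdot 4 \cdot 3} = \frac{1}{51815 + 87 \cdot 24} = \frac{1}{51815 + 2088} = \frac{1}{53903}$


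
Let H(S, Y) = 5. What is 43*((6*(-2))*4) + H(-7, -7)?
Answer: -2059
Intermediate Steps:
43*((6*(-2))*4) + H(-7, -7) = 43*((6*(-2))*4) + 5 = 43*(-12*4) + 5 = 43*(-48) + 5 = -2064 + 5 = -2059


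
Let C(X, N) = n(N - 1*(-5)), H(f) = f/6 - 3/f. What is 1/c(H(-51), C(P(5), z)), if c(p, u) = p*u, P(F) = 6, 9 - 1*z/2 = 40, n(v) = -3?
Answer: 34/861 ≈ 0.039489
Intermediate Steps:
H(f) = -3/f + f/6 (H(f) = f*(⅙) - 3/f = f/6 - 3/f = -3/f + f/6)
z = -62 (z = 18 - 2*40 = 18 - 80 = -62)
C(X, N) = -3
1/c(H(-51), C(P(5), z)) = 1/((-3/(-51) + (⅙)*(-51))*(-3)) = 1/((-3*(-1/51) - 17/2)*(-3)) = 1/((1/17 - 17/2)*(-3)) = 1/(-287/34*(-3)) = 1/(861/34) = 34/861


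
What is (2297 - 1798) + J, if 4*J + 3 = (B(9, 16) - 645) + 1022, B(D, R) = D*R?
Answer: 1257/2 ≈ 628.50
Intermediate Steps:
J = 259/2 (J = -3/4 + ((9*16 - 645) + 1022)/4 = -3/4 + ((144 - 645) + 1022)/4 = -3/4 + (-501 + 1022)/4 = -3/4 + (1/4)*521 = -3/4 + 521/4 = 259/2 ≈ 129.50)
(2297 - 1798) + J = (2297 - 1798) + 259/2 = 499 + 259/2 = 1257/2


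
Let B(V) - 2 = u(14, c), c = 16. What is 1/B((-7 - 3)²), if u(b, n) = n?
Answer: 1/18 ≈ 0.055556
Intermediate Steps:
B(V) = 18 (B(V) = 2 + 16 = 18)
1/B((-7 - 3)²) = 1/18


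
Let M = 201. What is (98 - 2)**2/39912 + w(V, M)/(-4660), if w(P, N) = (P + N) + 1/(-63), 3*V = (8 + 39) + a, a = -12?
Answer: 90455509/488223540 ≈ 0.18527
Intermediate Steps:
V = 35/3 (V = ((8 + 39) - 12)/3 = (47 - 12)/3 = (1/3)*35 = 35/3 ≈ 11.667)
w(P, N) = -1/63 + N + P (w(P, N) = (N + P) - 1/63 = -1/63 + N + P)
(98 - 2)**2/39912 + w(V, M)/(-4660) = (98 - 2)**2/39912 + (-1/63 + 201 + 35/3)/(-4660) = 96**2*(1/39912) + (13397/63)*(-1/4660) = 9216*(1/39912) - 13397/293580 = 384/1663 - 13397/293580 = 90455509/488223540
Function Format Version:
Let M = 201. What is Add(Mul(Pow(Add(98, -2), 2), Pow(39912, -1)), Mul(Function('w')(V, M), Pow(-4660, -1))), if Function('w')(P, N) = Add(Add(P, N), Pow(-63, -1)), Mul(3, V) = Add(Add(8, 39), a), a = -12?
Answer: Rational(90455509, 488223540) ≈ 0.18527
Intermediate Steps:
V = Rational(35, 3) (V = Mul(Rational(1, 3), Add(Add(8, 39), -12)) = Mul(Rational(1, 3), Add(47, -12)) = Mul(Rational(1, 3), 35) = Rational(35, 3) ≈ 11.667)
Function('w')(P, N) = Add(Rational(-1, 63), N, P) (Function('w')(P, N) = Add(Add(N, P), Rational(-1, 63)) = Add(Rational(-1, 63), N, P))
Add(Mul(Pow(Add(98, -2), 2), Pow(39912, -1)), Mul(Function('w')(V, M), Pow(-4660, -1))) = Add(Mul(Pow(Add(98, -2), 2), Pow(39912, -1)), Mul(Add(Rational(-1, 63), 201, Rational(35, 3)), Pow(-4660, -1))) = Add(Mul(Pow(96, 2), Rational(1, 39912)), Mul(Rational(13397, 63), Rational(-1, 4660))) = Add(Mul(9216, Rational(1, 39912)), Rational(-13397, 293580)) = Add(Rational(384, 1663), Rational(-13397, 293580)) = Rational(90455509, 488223540)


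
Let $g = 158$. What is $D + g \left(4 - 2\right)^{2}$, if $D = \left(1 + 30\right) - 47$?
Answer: $616$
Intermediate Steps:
$D = -16$ ($D = 31 - 47 = -16$)
$D + g \left(4 - 2\right)^{2} = -16 + 158 \left(4 - 2\right)^{2} = -16 + 158 \cdot 2^{2} = -16 + 158 \cdot 4 = -16 + 632 = 616$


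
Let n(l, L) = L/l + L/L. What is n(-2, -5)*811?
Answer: 5677/2 ≈ 2838.5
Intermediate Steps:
n(l, L) = 1 + L/l (n(l, L) = L/l + 1 = 1 + L/l)
n(-2, -5)*811 = ((-5 - 2)/(-2))*811 = -1/2*(-7)*811 = (7/2)*811 = 5677/2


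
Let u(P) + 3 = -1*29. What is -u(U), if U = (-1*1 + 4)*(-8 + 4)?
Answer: 32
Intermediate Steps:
U = -12 (U = (-1 + 4)*(-4) = 3*(-4) = -12)
u(P) = -32 (u(P) = -3 - 1*29 = -3 - 29 = -32)
-u(U) = -1*(-32) = 32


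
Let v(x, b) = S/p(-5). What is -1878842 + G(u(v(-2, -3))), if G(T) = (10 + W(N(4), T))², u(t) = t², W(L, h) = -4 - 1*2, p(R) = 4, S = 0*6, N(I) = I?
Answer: -1878826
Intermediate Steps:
S = 0
W(L, h) = -6 (W(L, h) = -4 - 2 = -6)
v(x, b) = 0 (v(x, b) = 0/4 = 0*(¼) = 0)
G(T) = 16 (G(T) = (10 - 6)² = 4² = 16)
-1878842 + G(u(v(-2, -3))) = -1878842 + 16 = -1878826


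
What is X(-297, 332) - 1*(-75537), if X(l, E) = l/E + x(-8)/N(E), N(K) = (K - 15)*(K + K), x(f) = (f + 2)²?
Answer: 7949721897/105244 ≈ 75536.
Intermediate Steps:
x(f) = (2 + f)²
N(K) = 2*K*(-15 + K) (N(K) = (-15 + K)*(2*K) = 2*K*(-15 + K))
X(l, E) = l/E + 18/(E*(-15 + E)) (X(l, E) = l/E + (2 - 8)²/((2*E*(-15 + E))) = l/E + (-6)²*(1/(2*E*(-15 + E))) = l/E + 36*(1/(2*E*(-15 + E))) = l/E + 18/(E*(-15 + E)))
X(-297, 332) - 1*(-75537) = (18 - 297*(-15 + 332))/(332*(-15 + 332)) - 1*(-75537) = (1/332)*(18 - 297*317)/317 + 75537 = (1/332)*(1/317)*(18 - 94149) + 75537 = (1/332)*(1/317)*(-94131) + 75537 = -94131/105244 + 75537 = 7949721897/105244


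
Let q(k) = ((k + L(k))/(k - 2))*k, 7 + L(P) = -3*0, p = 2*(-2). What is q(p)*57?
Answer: -418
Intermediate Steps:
p = -4
L(P) = -7 (L(P) = -7 - 3*0 = -7 + 0 = -7)
q(k) = k*(-7 + k)/(-2 + k) (q(k) = ((k - 7)/(k - 2))*k = ((-7 + k)/(-2 + k))*k = k*(-7 + k)/(-2 + k))
q(p)*57 = -4*(-7 - 4)/(-2 - 4)*57 = -4*(-11)/(-6)*57 = -4*(-⅙)*(-11)*57 = -22/3*57 = -418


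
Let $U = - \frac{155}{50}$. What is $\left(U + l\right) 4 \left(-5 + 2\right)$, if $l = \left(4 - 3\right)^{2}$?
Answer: $\frac{126}{5} \approx 25.2$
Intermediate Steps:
$U = - \frac{31}{10}$ ($U = \left(-155\right) \frac{1}{50} = - \frac{31}{10} \approx -3.1$)
$l = 1$ ($l = 1^{2} = 1$)
$\left(U + l\right) 4 \left(-5 + 2\right) = \left(- \frac{31}{10} + 1\right) 4 \left(-5 + 2\right) = - \frac{21 \cdot 4 \left(-3\right)}{10} = \left(- \frac{21}{10}\right) \left(-12\right) = \frac{126}{5}$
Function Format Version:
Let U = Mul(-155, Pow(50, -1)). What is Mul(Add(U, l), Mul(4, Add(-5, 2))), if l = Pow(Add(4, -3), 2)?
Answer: Rational(126, 5) ≈ 25.200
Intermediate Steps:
U = Rational(-31, 10) (U = Mul(-155, Rational(1, 50)) = Rational(-31, 10) ≈ -3.1000)
l = 1 (l = Pow(1, 2) = 1)
Mul(Add(U, l), Mul(4, Add(-5, 2))) = Mul(Add(Rational(-31, 10), 1), Mul(4, Add(-5, 2))) = Mul(Rational(-21, 10), Mul(4, -3)) = Mul(Rational(-21, 10), -12) = Rational(126, 5)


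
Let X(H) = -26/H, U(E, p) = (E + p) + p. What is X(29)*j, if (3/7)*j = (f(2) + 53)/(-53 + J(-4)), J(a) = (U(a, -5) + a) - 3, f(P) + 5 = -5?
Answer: 3913/3219 ≈ 1.2156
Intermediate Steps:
U(E, p) = E + 2*p
f(P) = -10 (f(P) = -5 - 5 = -10)
J(a) = -13 + 2*a (J(a) = ((a + 2*(-5)) + a) - 3 = ((a - 10) + a) - 3 = ((-10 + a) + a) - 3 = (-10 + 2*a) - 3 = -13 + 2*a)
j = -301/222 (j = 7*((-10 + 53)/(-53 + (-13 + 2*(-4))))/3 = 7*(43/(-53 + (-13 - 8)))/3 = 7*(43/(-53 - 21))/3 = 7*(43/(-74))/3 = 7*(43*(-1/74))/3 = (7/3)*(-43/74) = -301/222 ≈ -1.3559)
X(29)*j = -26/29*(-301/222) = 3913/3219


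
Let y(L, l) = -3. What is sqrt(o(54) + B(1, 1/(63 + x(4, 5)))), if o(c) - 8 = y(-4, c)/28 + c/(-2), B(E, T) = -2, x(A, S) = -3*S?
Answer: I*sqrt(4137)/14 ≈ 4.5943*I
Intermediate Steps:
o(c) = 221/28 - c/2 (o(c) = 8 + (-3/28 + c/(-2)) = 8 + (-3*1/28 + c*(-1/2)) = 8 + (-3/28 - c/2) = 221/28 - c/2)
sqrt(o(54) + B(1, 1/(63 + x(4, 5)))) = sqrt((221/28 - 1/2*54) - 2) = sqrt((221/28 - 27) - 2) = sqrt(-535/28 - 2) = sqrt(-591/28) = I*sqrt(4137)/14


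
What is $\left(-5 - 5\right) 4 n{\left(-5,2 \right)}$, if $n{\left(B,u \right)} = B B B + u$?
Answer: $4920$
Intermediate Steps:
$n{\left(B,u \right)} = u + B^{3}$ ($n{\left(B,u \right)} = B^{2} B + u = B^{3} + u = u + B^{3}$)
$\left(-5 - 5\right) 4 n{\left(-5,2 \right)} = \left(-5 - 5\right) 4 \left(2 + \left(-5\right)^{3}\right) = \left(-10\right) 4 \left(2 - 125\right) = \left(-40\right) \left(-123\right) = 4920$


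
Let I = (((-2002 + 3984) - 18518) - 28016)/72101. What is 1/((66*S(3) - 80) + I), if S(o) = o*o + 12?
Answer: 72101/94119354 ≈ 0.00076606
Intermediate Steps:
S(o) = 12 + o² (S(o) = o² + 12 = 12 + o²)
I = -44552/72101 (I = ((1982 - 18518) - 28016)*(1/72101) = (-16536 - 28016)*(1/72101) = -44552*1/72101 = -44552/72101 ≈ -0.61791)
1/((66*S(3) - 80) + I) = 1/((66*(12 + 3²) - 80) - 44552/72101) = 1/((66*(12 + 9) - 80) - 44552/72101) = 1/((66*21 - 80) - 44552/72101) = 1/((1386 - 80) - 44552/72101) = 1/(1306 - 44552/72101) = 1/(94119354/72101) = 72101/94119354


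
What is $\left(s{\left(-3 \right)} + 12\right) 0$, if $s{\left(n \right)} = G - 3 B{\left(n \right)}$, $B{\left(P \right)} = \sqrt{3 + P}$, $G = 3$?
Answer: $0$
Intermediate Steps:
$s{\left(n \right)} = 3 - 3 \sqrt{3 + n}$
$\left(s{\left(-3 \right)} + 12\right) 0 = \left(\left(3 - 3 \sqrt{3 - 3}\right) + 12\right) 0 = \left(\left(3 - 3 \sqrt{0}\right) + 12\right) 0 = \left(\left(3 - 0\right) + 12\right) 0 = \left(\left(3 + 0\right) + 12\right) 0 = \left(3 + 12\right) 0 = 15 \cdot 0 = 0$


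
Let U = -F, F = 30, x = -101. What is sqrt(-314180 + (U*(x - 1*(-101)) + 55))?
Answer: 5*I*sqrt(12565) ≈ 560.47*I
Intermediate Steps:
U = -30 (U = -1*30 = -30)
sqrt(-314180 + (U*(x - 1*(-101)) + 55)) = sqrt(-314180 + (-30*(-101 - 1*(-101)) + 55)) = sqrt(-314180 + (-30*(-101 + 101) + 55)) = sqrt(-314180 + (-30*0 + 55)) = sqrt(-314180 + (0 + 55)) = sqrt(-314180 + 55) = sqrt(-314125) = 5*I*sqrt(12565)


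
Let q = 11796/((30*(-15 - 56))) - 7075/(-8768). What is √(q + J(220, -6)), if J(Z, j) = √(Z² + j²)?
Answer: √(-716211801005 + 302766492800*√12109)/389080 ≈ 14.675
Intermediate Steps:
q = -14726263/3112640 (q = 11796/((30*(-71))) - 7075*(-1/8768) = 11796/(-2130) + 7075/8768 = 11796*(-1/2130) + 7075/8768 = -1966/355 + 7075/8768 = -14726263/3112640 ≈ -4.7311)
√(q + J(220, -6)) = √(-14726263/3112640 + √(220² + (-6)²)) = √(-14726263/3112640 + √(48400 + 36)) = √(-14726263/3112640 + √48436) = √(-14726263/3112640 + 2*√12109)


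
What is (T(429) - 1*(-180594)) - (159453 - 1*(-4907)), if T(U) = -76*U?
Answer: -16370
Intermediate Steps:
(T(429) - 1*(-180594)) - (159453 - 1*(-4907)) = (-76*429 - 1*(-180594)) - (159453 - 1*(-4907)) = (-32604 + 180594) - (159453 + 4907) = 147990 - 1*164360 = 147990 - 164360 = -16370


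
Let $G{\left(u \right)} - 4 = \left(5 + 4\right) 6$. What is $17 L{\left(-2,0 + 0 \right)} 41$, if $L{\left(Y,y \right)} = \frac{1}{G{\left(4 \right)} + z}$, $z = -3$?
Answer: $\frac{697}{55} \approx 12.673$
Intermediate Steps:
$G{\left(u \right)} = 58$ ($G{\left(u \right)} = 4 + \left(5 + 4\right) 6 = 4 + 9 \cdot 6 = 4 + 54 = 58$)
$L{\left(Y,y \right)} = \frac{1}{55}$ ($L{\left(Y,y \right)} = \frac{1}{58 - 3} = \frac{1}{55}$)
$17 L{\left(-2,0 + 0 \right)} 41 = 17 \cdot \frac{1}{55} \cdot 41 = \frac{17}{55} \cdot 41 = \frac{697}{55}$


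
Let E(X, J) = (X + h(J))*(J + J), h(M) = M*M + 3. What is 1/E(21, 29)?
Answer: 1/50170 ≈ 1.9932e-5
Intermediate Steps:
h(M) = 3 + M² (h(M) = M² + 3 = 3 + M²)
E(X, J) = 2*J*(3 + X + J²) (E(X, J) = (X + (3 + J²))*(J + J) = (3 + X + J²)*(2*J) = 2*J*(3 + X + J²))
1/E(21, 29) = 1/(2*29*(3 + 21 + 29²)) = 1/(2*29*(3 + 21 + 841)) = 1/(2*29*865) = 1/50170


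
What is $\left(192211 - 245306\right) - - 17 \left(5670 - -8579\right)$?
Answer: $189138$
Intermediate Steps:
$\left(192211 - 245306\right) - - 17 \left(5670 - -8579\right) = -53095 - - 17 \left(5670 + 8579\right) = -53095 - \left(-17\right) 14249 = -53095 - -242233 = -53095 + 242233 = 189138$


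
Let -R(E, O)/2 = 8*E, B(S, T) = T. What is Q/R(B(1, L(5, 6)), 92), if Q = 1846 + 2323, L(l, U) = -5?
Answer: 4169/80 ≈ 52.112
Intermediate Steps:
R(E, O) = -16*E
Q = 4169
Q/R(B(1, L(5, 6)), 92) = 4169/((-16*(-5))) = 4169/80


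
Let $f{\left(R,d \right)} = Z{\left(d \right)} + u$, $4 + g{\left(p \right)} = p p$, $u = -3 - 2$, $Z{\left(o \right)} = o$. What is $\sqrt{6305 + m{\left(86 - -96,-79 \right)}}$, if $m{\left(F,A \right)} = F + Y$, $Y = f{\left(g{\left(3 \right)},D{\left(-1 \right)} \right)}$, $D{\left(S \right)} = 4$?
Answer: $\sqrt{6486} \approx 80.536$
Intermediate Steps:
$u = -5$ ($u = -3 - 2 = -5$)
$g{\left(p \right)} = -4 + p^{2}$ ($g{\left(p \right)} = -4 + p p = -4 + p^{2}$)
$f{\left(R,d \right)} = -5 + d$ ($f{\left(R,d \right)} = d - 5 = -5 + d$)
$Y = -1$ ($Y = -5 + 4 = -1$)
$m{\left(F,A \right)} = -1 + F$ ($m{\left(F,A \right)} = F - 1 = -1 + F$)
$\sqrt{6305 + m{\left(86 - -96,-79 \right)}} = \sqrt{6305 + \left(-1 + \left(86 - -96\right)\right)} = \sqrt{6305 + \left(-1 + \left(86 + 96\right)\right)} = \sqrt{6305 + \left(-1 + 182\right)} = \sqrt{6305 + 181} = \sqrt{6486}$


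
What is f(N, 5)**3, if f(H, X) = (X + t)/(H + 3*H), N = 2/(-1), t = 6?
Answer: -1331/512 ≈ -2.5996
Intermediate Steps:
N = -2 (N = 2*(-1) = -2)
f(H, X) = (6 + X)/(4*H) (f(H, X) = (X + 6)/(H + 3*H) = (6 + X)/((4*H)) = (6 + X)*(1/(4*H)) = (6 + X)/(4*H))
f(N, 5)**3 = ((1/4)*(6 + 5)/(-2))**3 = ((1/4)*(-1/2)*11)**3 = (-11/8)**3 = -1331/512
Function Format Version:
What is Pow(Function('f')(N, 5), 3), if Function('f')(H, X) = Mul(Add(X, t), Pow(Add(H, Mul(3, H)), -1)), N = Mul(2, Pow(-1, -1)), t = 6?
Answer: Rational(-1331, 512) ≈ -2.5996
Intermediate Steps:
N = -2 (N = Mul(2, -1) = -2)
Function('f')(H, X) = Mul(Rational(1, 4), Pow(H, -1), Add(6, X)) (Function('f')(H, X) = Mul(Add(X, 6), Pow(Add(H, Mul(3, H)), -1)) = Mul(Add(6, X), Pow(Mul(4, H), -1)) = Mul(Add(6, X), Mul(Rational(1, 4), Pow(H, -1))) = Mul(Rational(1, 4), Pow(H, -1), Add(6, X)))
Pow(Function('f')(N, 5), 3) = Pow(Mul(Rational(1, 4), Pow(-2, -1), Add(6, 5)), 3) = Pow(Mul(Rational(1, 4), Rational(-1, 2), 11), 3) = Pow(Rational(-11, 8), 3) = Rational(-1331, 512)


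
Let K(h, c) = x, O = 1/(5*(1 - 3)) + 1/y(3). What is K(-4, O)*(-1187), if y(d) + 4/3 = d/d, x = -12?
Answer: 14244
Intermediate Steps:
y(d) = -1/3 (y(d) = -4/3 + d/d = -4/3 + 1 = -1/3)
O = -31/10 (O = 1/(5*(1 - 3)) + 1/(-1/3) = 1/(5*(-2)) + 1*(-3) = 1/(-10) - 3 = 1*(-1/10) - 3 = -1/10 - 3 = -31/10 ≈ -3.1000)
K(h, c) = -12
K(-4, O)*(-1187) = -12*(-1187) = 14244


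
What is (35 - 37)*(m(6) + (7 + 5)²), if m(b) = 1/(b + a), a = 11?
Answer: -4898/17 ≈ -288.12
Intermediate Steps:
m(b) = 1/(11 + b) (m(b) = 1/(b + 11) = 1/(11 + b))
(35 - 37)*(m(6) + (7 + 5)²) = (35 - 37)*(1/(11 + 6) + (7 + 5)²) = -2*(1/17 + 12²) = -2*(1/17 + 144) = -2*2449/17 = -4898/17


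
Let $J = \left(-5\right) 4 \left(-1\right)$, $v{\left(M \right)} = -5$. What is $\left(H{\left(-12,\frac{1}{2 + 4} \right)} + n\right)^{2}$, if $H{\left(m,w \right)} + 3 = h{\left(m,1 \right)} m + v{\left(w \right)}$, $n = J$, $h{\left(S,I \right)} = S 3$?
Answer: $197136$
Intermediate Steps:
$h{\left(S,I \right)} = 3 S$
$J = 20$ ($J = \left(-20\right) \left(-1\right) = 20$)
$n = 20$
$H{\left(m,w \right)} = -8 + 3 m^{2}$ ($H{\left(m,w \right)} = -3 + \left(3 m m - 5\right) = -3 + \left(3 m^{2} - 5\right) = -3 + \left(-5 + 3 m^{2}\right) = -8 + 3 m^{2}$)
$\left(H{\left(-12,\frac{1}{2 + 4} \right)} + n\right)^{2} = \left(\left(-8 + 3 \left(-12\right)^{2}\right) + 20\right)^{2} = \left(\left(-8 + 3 \cdot 144\right) + 20\right)^{2} = \left(\left(-8 + 432\right) + 20\right)^{2} = \left(424 + 20\right)^{2} = 444^{2} = 197136$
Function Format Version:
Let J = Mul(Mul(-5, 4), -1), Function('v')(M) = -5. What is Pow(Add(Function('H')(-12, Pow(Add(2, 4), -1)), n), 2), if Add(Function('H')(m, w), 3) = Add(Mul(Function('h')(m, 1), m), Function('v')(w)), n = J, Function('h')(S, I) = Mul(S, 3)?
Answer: 197136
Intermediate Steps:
Function('h')(S, I) = Mul(3, S)
J = 20 (J = Mul(-20, -1) = 20)
n = 20
Function('H')(m, w) = Add(-8, Mul(3, Pow(m, 2))) (Function('H')(m, w) = Add(-3, Add(Mul(Mul(3, m), m), -5)) = Add(-3, Add(Mul(3, Pow(m, 2)), -5)) = Add(-3, Add(-5, Mul(3, Pow(m, 2)))) = Add(-8, Mul(3, Pow(m, 2))))
Pow(Add(Function('H')(-12, Pow(Add(2, 4), -1)), n), 2) = Pow(Add(Add(-8, Mul(3, Pow(-12, 2))), 20), 2) = Pow(Add(Add(-8, Mul(3, 144)), 20), 2) = Pow(Add(Add(-8, 432), 20), 2) = Pow(Add(424, 20), 2) = Pow(444, 2) = 197136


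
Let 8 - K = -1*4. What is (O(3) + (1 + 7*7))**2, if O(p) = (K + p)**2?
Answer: 75625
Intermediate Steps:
K = 12 (K = 8 - (-1)*4 = 8 - 1*(-4) = 8 + 4 = 12)
O(p) = (12 + p)**2
(O(3) + (1 + 7*7))**2 = ((12 + 3)**2 + (1 + 7*7))**2 = (15**2 + (1 + 49))**2 = (225 + 50)**2 = 275**2 = 75625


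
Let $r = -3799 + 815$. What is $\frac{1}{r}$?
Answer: $- \frac{1}{2984} \approx -0.00033512$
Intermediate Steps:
$r = -2984$
$\frac{1}{r} = \frac{1}{-2984} = - \frac{1}{2984}$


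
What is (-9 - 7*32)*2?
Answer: -466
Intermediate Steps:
(-9 - 7*32)*2 = (-9 - 224)*2 = -233*2 = -466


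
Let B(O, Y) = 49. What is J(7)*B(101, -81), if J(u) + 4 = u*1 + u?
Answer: 490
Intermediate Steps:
J(u) = -4 + 2*u (J(u) = -4 + (u*1 + u) = -4 + (u + u) = -4 + 2*u)
J(7)*B(101, -81) = (-4 + 2*7)*49 = (-4 + 14)*49 = 10*49 = 490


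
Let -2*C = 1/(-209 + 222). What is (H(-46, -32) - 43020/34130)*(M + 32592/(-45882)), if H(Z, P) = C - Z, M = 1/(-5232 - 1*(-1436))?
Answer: -81822828949477/2575887728856 ≈ -31.765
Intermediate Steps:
M = -1/3796 (M = 1/(-5232 + 1436) = 1/(-3796) = -1/3796 ≈ -0.00026344)
C = -1/26 (C = -1/(2*(-209 + 222)) = -½/13 = -½*1/13 = -1/26 ≈ -0.038462)
H(Z, P) = -1/26 - Z
(H(-46, -32) - 43020/34130)*(M + 32592/(-45882)) = ((-1/26 - 1*(-46)) - 43020/34130)*(-1/3796 + 32592/(-45882)) = ((-1/26 + 46) - 43020*1/34130)*(-1/3796 + 32592*(-1/45882)) = (1195/26 - 4302/3413)*(-1/3796 - 5432/7647) = (3966683/88738)*(-20627519/29028012) = -81822828949477/2575887728856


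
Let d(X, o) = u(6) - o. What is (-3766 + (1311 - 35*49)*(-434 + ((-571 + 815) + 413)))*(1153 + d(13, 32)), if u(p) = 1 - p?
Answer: -104745528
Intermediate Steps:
d(X, o) = -5 - o (d(X, o) = (1 - 1*6) - o = (1 - 6) - o = -5 - o)
(-3766 + (1311 - 35*49)*(-434 + ((-571 + 815) + 413)))*(1153 + d(13, 32)) = (-3766 + (1311 - 35*49)*(-434 + ((-571 + 815) + 413)))*(1153 + (-5 - 1*32)) = (-3766 + (1311 - 1715)*(-434 + (244 + 413)))*(1153 + (-5 - 32)) = (-3766 - 404*(-434 + 657))*(1153 - 37) = (-3766 - 404*223)*1116 = (-3766 - 90092)*1116 = -93858*1116 = -104745528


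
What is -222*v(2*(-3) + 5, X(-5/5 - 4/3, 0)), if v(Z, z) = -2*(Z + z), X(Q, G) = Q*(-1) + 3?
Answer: 1924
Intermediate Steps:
X(Q, G) = 3 - Q (X(Q, G) = -Q + 3 = 3 - Q)
v(Z, z) = -2*Z - 2*z
-222*v(2*(-3) + 5, X(-5/5 - 4/3, 0)) = -222*(-2*(2*(-3) + 5) - 2*(3 - (-5/5 - 4/3))) = -222*(-2*(-6 + 5) - 2*(3 - (-5*⅕ - 4*⅓))) = -222*(-2*(-1) - 2*(3 - (-1 - 4/3))) = -222*(2 - 2*(3 - 1*(-7/3))) = -222*(2 - 2*(3 + 7/3)) = -222*(2 - 2*16/3) = -222*(2 - 32/3) = -222*(-26/3) = 1924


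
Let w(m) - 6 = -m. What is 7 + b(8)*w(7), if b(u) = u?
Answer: -1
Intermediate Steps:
w(m) = 6 - m
7 + b(8)*w(7) = 7 + 8*(6 - 1*7) = 7 + 8*(6 - 7) = 7 + 8*(-1) = 7 - 8 = -1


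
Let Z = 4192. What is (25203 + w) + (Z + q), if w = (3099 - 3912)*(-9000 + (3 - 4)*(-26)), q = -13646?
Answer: 7311611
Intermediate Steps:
w = 7295862 (w = -813*(-9000 - 1*(-26)) = -813*(-9000 + 26) = -813*(-8974) = 7295862)
(25203 + w) + (Z + q) = (25203 + 7295862) + (4192 - 13646) = 7321065 - 9454 = 7311611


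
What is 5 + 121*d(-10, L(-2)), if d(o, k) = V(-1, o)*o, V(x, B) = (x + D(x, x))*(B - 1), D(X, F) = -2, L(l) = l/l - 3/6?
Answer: -39925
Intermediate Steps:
L(l) = ½ (L(l) = 1 - 3*⅙ = 1 - ½ = ½)
V(x, B) = (-1 + B)*(-2 + x) (V(x, B) = (x - 2)*(B - 1) = (-2 + x)*(-1 + B) = (-1 + B)*(-2 + x))
d(o, k) = o*(3 - 3*o) (d(o, k) = (2 - 1*(-1) - 2*o + o*(-1))*o = (2 + 1 - 2*o - o)*o = (3 - 3*o)*o = o*(3 - 3*o))
5 + 121*d(-10, L(-2)) = 5 + 121*(3*(-10)*(1 - 1*(-10))) = 5 + 121*(3*(-10)*(1 + 10)) = 5 + 121*(3*(-10)*11) = 5 + 121*(-330) = 5 - 39930 = -39925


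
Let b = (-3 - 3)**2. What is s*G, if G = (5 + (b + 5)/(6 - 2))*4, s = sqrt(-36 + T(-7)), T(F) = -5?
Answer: 61*I*sqrt(41) ≈ 390.59*I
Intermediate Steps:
b = 36 (b = (-6)**2 = 36)
s = I*sqrt(41) (s = sqrt(-36 - 5) = sqrt(-41) = I*sqrt(41) ≈ 6.4031*I)
G = 61 (G = (5 + (36 + 5)/(6 - 2))*4 = (5 + 41/4)*4 = (61/4)*4 = 61)
s*G = (I*sqrt(41))*61 = 61*I*sqrt(41)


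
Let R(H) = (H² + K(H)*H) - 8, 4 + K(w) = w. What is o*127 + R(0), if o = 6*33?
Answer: 25138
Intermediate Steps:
K(w) = -4 + w
R(H) = -8 + H² + H*(-4 + H) (R(H) = (H² + (-4 + H)*H) - 8 = (H² + H*(-4 + H)) - 8 = -8 + H² + H*(-4 + H))
o = 198
o*127 + R(0) = 198*127 + (-8 + 0² + 0*(-4 + 0)) = 25146 + (-8 + 0 + 0*(-4)) = 25146 + (-8 + 0 + 0) = 25146 - 8 = 25138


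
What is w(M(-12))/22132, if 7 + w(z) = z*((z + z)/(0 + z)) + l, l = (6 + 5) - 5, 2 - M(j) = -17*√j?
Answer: 3/22132 + 17*I*√3/5533 ≈ 0.00013555 + 0.0053217*I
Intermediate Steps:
M(j) = 2 + 17*√j (M(j) = 2 - (-17)*√j = 2 + 17*√j)
l = 6 (l = 11 - 5 = 6)
w(z) = -1 + 2*z (w(z) = -7 + (z*((z + z)/(0 + z)) + 6) = -7 + (z*((2*z)/z) + 6) = -7 + (z*2 + 6) = -7 + (2*z + 6) = -7 + (6 + 2*z) = -1 + 2*z)
w(M(-12))/22132 = (-1 + 2*(2 + 17*√(-12)))/22132 = (-1 + 2*(2 + 17*(2*I*√3)))*(1/22132) = (-1 + 2*(2 + 34*I*√3))*(1/22132) = (-1 + (4 + 68*I*√3))*(1/22132) = (3 + 68*I*√3)*(1/22132) = 3/22132 + 17*I*√3/5533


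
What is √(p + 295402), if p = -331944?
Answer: 11*I*√302 ≈ 191.16*I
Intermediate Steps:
√(p + 295402) = √(-331944 + 295402) = √(-36542) = 11*I*√302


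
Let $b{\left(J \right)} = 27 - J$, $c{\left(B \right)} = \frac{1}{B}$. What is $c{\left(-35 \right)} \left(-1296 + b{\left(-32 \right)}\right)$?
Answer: $\frac{1237}{35} \approx 35.343$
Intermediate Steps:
$c{\left(-35 \right)} \left(-1296 + b{\left(-32 \right)}\right) = \frac{-1296 + \left(27 - -32\right)}{-35} = - \frac{-1296 + \left(27 + 32\right)}{35} = - \frac{-1296 + 59}{35} = \left(- \frac{1}{35}\right) \left(-1237\right) = \frac{1237}{35}$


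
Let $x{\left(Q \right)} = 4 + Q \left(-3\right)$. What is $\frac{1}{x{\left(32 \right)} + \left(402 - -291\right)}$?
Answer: $\frac{1}{601} \approx 0.0016639$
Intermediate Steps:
$x{\left(Q \right)} = 4 - 3 Q$
$\frac{1}{x{\left(32 \right)} + \left(402 - -291\right)} = \frac{1}{\left(4 - 96\right) + \left(402 - -291\right)} = \frac{1}{\left(4 - 96\right) + \left(402 + 291\right)} = \frac{1}{-92 + 693} = \frac{1}{601}$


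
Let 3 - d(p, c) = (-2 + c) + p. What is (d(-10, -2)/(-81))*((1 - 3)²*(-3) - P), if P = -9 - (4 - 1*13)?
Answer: 68/27 ≈ 2.5185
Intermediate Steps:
d(p, c) = 5 - c - p (d(p, c) = 3 - ((-2 + c) + p) = 3 - (-2 + c + p) = 3 + (2 - c - p) = 5 - c - p)
P = 0 (P = -9 - (4 - 13) = -9 - 1*(-9) = -9 + 9 = 0)
(d(-10, -2)/(-81))*((1 - 3)²*(-3) - P) = ((5 - 1*(-2) - 1*(-10))/(-81))*((1 - 3)²*(-3) - 1*0) = (-(5 + 2 + 10)/81)*((-2)²*(-3) + 0) = (-1/81*17)*(4*(-3) + 0) = -17*(-12 + 0)/81 = -17/81*(-12) = 68/27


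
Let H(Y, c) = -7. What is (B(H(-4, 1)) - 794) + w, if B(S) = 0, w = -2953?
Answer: -3747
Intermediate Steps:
(B(H(-4, 1)) - 794) + w = (0 - 794) - 2953 = -794 - 2953 = -3747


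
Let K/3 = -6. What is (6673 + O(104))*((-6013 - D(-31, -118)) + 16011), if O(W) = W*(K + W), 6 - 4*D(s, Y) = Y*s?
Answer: 170397087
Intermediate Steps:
K = -18 (K = 3*(-6) = -18)
D(s, Y) = 3/2 - Y*s/4
O(W) = W*(-18 + W)
(6673 + O(104))*((-6013 - D(-31, -118)) + 16011) = (6673 + 104*(-18 + 104))*((-6013 - (3/2 - ¼*(-118)*(-31))) + 16011) = (6673 + 104*86)*((-6013 - (3/2 - 1829/2)) + 16011) = (6673 + 8944)*((-6013 - 1*(-913)) + 16011) = 15617*((-6013 + 913) + 16011) = 15617*(-5100 + 16011) = 15617*10911 = 170397087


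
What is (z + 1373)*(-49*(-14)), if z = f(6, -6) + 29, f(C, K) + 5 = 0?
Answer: 958342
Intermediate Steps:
f(C, K) = -5 (f(C, K) = -5 + 0 = -5)
z = 24 (z = -5 + 29 = 24)
(z + 1373)*(-49*(-14)) = (24 + 1373)*(-49*(-14)) = 1397*686 = 958342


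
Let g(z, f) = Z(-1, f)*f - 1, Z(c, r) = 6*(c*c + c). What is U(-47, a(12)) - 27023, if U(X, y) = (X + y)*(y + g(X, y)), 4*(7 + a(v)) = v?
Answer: -26768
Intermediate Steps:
Z(c, r) = 6*c + 6*c² (Z(c, r) = 6*(c² + c) = 6*(c + c²) = 6*c + 6*c²)
g(z, f) = -1 (g(z, f) = (6*(-1)*(1 - 1))*f - 1 = (6*(-1)*0)*f - 1 = 0*f - 1 = 0 - 1 = -1)
a(v) = -7 + v/4
U(X, y) = (-1 + y)*(X + y) (U(X, y) = (X + y)*(y - 1) = (X + y)*(-1 + y) = (-1 + y)*(X + y))
U(-47, a(12)) - 27023 = ((-7 + (¼)*12)² - 1*(-47) - (-7 + (¼)*12) - 47*(-7 + (¼)*12)) - 27023 = ((-7 + 3)² + 47 - (-7 + 3) - 47*(-7 + 3)) - 27023 = ((-4)² + 47 - 1*(-4) - 47*(-4)) - 27023 = (16 + 47 + 4 + 188) - 27023 = 255 - 27023 = -26768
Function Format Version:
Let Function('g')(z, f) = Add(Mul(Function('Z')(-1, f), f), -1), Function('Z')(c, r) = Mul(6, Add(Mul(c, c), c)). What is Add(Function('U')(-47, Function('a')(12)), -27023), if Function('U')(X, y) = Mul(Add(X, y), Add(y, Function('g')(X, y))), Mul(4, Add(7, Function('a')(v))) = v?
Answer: -26768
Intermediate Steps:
Function('Z')(c, r) = Add(Mul(6, c), Mul(6, Pow(c, 2))) (Function('Z')(c, r) = Mul(6, Add(Pow(c, 2), c)) = Mul(6, Add(c, Pow(c, 2))) = Add(Mul(6, c), Mul(6, Pow(c, 2))))
Function('g')(z, f) = -1 (Function('g')(z, f) = Add(Mul(Mul(6, -1, Add(1, -1)), f), -1) = Add(Mul(Mul(6, -1, 0), f), -1) = Add(Mul(0, f), -1) = Add(0, -1) = -1)
Function('a')(v) = Add(-7, Mul(Rational(1, 4), v))
Function('U')(X, y) = Mul(Add(-1, y), Add(X, y)) (Function('U')(X, y) = Mul(Add(X, y), Add(y, -1)) = Mul(Add(X, y), Add(-1, y)) = Mul(Add(-1, y), Add(X, y)))
Add(Function('U')(-47, Function('a')(12)), -27023) = Add(Add(Pow(Add(-7, Mul(Rational(1, 4), 12)), 2), Mul(-1, -47), Mul(-1, Add(-7, Mul(Rational(1, 4), 12))), Mul(-47, Add(-7, Mul(Rational(1, 4), 12)))), -27023) = Add(Add(Pow(Add(-7, 3), 2), 47, Mul(-1, Add(-7, 3)), Mul(-47, Add(-7, 3))), -27023) = Add(Add(Pow(-4, 2), 47, Mul(-1, -4), Mul(-47, -4)), -27023) = Add(Add(16, 47, 4, 188), -27023) = Add(255, -27023) = -26768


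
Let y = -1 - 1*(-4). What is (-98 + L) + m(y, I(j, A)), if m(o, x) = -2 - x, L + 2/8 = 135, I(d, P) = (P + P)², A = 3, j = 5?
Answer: -5/4 ≈ -1.2500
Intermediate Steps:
I(d, P) = 4*P² (I(d, P) = (2*P)² = 4*P²)
y = 3 (y = -1 + 4 = 3)
L = 539/4 (L = -¼ + 135 = 539/4 ≈ 134.75)
(-98 + L) + m(y, I(j, A)) = (-98 + 539/4) + (-2 - 4*3²) = 147/4 + (-2 - 4*9) = 147/4 + (-2 - 1*36) = 147/4 + (-2 - 36) = 147/4 - 38 = -5/4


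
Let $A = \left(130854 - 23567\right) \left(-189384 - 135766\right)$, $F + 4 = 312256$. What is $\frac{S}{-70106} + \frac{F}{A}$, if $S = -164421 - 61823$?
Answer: $\frac{1973089268591372}{611400876628325} \approx 3.2272$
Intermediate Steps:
$F = 312252$ ($F = -4 + 312256 = 312252$)
$S = -226244$
$A = -34884368050$ ($A = 107287 \left(-325150\right) = -34884368050$)
$\frac{S}{-70106} + \frac{F}{A} = - \frac{226244}{-70106} + \frac{312252}{-34884368050} = \left(-226244\right) \left(- \frac{1}{70106}\right) + 312252 \left(- \frac{1}{34884368050}\right) = \frac{113122}{35053} - \frac{156126}{17442184025} = \frac{1973089268591372}{611400876628325}$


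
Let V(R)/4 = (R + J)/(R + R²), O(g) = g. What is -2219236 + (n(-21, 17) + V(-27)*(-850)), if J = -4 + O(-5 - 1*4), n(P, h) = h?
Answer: -778877869/351 ≈ -2.2190e+6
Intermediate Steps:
J = -13 (J = -4 + (-5 - 1*4) = -4 + (-5 - 4) = -4 - 9 = -13)
V(R) = 4*(-13 + R)/(R + R²) (V(R) = 4*((R - 13)/(R + R²)) = 4*((-13 + R)/(R + R²)) = 4*(-13 + R)/(R + R²))
-2219236 + (n(-21, 17) + V(-27)*(-850)) = -2219236 + (17 + (4*(-13 - 27)/(-27*(1 - 27)))*(-850)) = -2219236 + (17 + (4*(-1/27)*(-40)/(-26))*(-850)) = -2219236 + (17 + (4*(-1/27)*(-1/26)*(-40))*(-850)) = -2219236 + (17 - 80/351*(-850)) = -2219236 + (17 + 68000/351) = -2219236 + 73967/351 = -778877869/351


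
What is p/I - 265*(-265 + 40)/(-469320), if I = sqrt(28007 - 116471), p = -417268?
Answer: -3975/31288 + 104317*I*sqrt(5529)/5529 ≈ -0.12705 + 1402.9*I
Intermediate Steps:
I = 4*I*sqrt(5529) (I = sqrt(-88464) = 4*I*sqrt(5529) ≈ 297.43*I)
p/I - 265*(-265 + 40)/(-469320) = -417268*(-I*sqrt(5529)/22116) - 265*(-265 + 40)/(-469320) = -(-104317)*I*sqrt(5529)/5529 - 265*(-225)*(-1/469320) = 104317*I*sqrt(5529)/5529 + 59625*(-1/469320) = 104317*I*sqrt(5529)/5529 - 3975/31288 = -3975/31288 + 104317*I*sqrt(5529)/5529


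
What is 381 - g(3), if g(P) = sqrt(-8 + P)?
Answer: 381 - I*sqrt(5) ≈ 381.0 - 2.2361*I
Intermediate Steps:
381 - g(3) = 381 - sqrt(-8 + 3) = 381 - sqrt(-5) = 381 - I*sqrt(5)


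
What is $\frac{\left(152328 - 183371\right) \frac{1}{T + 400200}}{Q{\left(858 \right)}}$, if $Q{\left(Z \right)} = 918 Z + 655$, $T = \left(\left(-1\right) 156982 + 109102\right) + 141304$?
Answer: $- \frac{31043}{389123305576} \approx -7.9777 \cdot 10^{-8}$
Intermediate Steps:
$T = 93424$ ($T = \left(-156982 + 109102\right) + 141304 = -47880 + 141304 = 93424$)
$Q{\left(Z \right)} = 655 + 918 Z$
$\frac{\left(152328 - 183371\right) \frac{1}{T + 400200}}{Q{\left(858 \right)}} = \frac{\left(152328 - 183371\right) \frac{1}{93424 + 400200}}{655 + 918 \cdot 858} = \frac{\left(-31043\right) \frac{1}{493624}}{655 + 787644} = \frac{\left(-31043\right) \frac{1}{493624}}{788299} = \left(- \frac{31043}{493624}\right) \frac{1}{788299} = - \frac{31043}{389123305576}$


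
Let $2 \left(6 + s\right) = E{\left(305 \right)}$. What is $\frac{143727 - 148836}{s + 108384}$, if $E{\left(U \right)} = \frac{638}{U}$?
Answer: $- \frac{1558245}{33055609} \approx -0.04714$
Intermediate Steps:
$s = - \frac{1511}{305}$ ($s = -6 + \frac{638 \cdot \frac{1}{305}}{2} = -6 + \frac{1}{2} \cdot \frac{638}{305} = -6 + \frac{319}{305} = - \frac{1511}{305} \approx -4.9541$)
$\frac{143727 - 148836}{s + 108384} = \frac{143727 - 148836}{- \frac{1511}{305} + 108384} = - \frac{5109}{\frac{33055609}{305}} = \left(-5109\right) \frac{305}{33055609} = - \frac{1558245}{33055609}$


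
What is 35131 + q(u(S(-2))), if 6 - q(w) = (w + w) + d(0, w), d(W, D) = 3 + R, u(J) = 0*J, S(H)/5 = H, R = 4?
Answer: 35130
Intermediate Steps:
S(H) = 5*H
u(J) = 0
d(W, D) = 7 (d(W, D) = 3 + 4 = 7)
q(w) = -1 - 2*w (q(w) = 6 - ((w + w) + 7) = 6 - (2*w + 7) = 6 - (7 + 2*w) = 6 + (-7 - 2*w) = -1 - 2*w)
35131 + q(u(S(-2))) = 35131 + (-1 - 2*0) = 35131 + (-1 + 0) = 35131 - 1 = 35130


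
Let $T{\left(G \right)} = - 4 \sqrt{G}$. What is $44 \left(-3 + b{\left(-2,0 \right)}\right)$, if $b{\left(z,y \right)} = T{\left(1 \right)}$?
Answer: $-308$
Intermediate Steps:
$b{\left(z,y \right)} = -4$ ($b{\left(z,y \right)} = - 4 \sqrt{1} = \left(-4\right) 1 = -4$)
$44 \left(-3 + b{\left(-2,0 \right)}\right) = 44 \left(-3 - 4\right) = 44 \left(-7\right) = -308$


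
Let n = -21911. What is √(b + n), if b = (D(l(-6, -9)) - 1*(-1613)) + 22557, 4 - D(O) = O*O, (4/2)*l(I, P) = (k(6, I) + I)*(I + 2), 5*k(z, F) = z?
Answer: √54271/5 ≈ 46.592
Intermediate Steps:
k(z, F) = z/5
l(I, P) = (2 + I)*(6/5 + I)/2 (l(I, P) = (((⅕)*6 + I)*(I + 2))/2 = ((6/5 + I)*(2 + I))/2 = ((2 + I)*(6/5 + I))/2 = (2 + I)*(6/5 + I)/2)
D(O) = 4 - O² (D(O) = 4 - O*O = 4 - O²)
b = 602046/25 (b = ((4 - (6/5 + (½)*(-6)² + (8/5)*(-6))²) - 1*(-1613)) + 22557 = ((4 - (6/5 + (½)*36 - 48/5)²) + 1613) + 22557 = ((4 - (6/5 + 18 - 48/5)²) + 1613) + 22557 = ((4 - (48/5)²) + 1613) + 22557 = ((4 - 1*2304/25) + 1613) + 22557 = ((4 - 2304/25) + 1613) + 22557 = (-2204/25 + 1613) + 22557 = 38121/25 + 22557 = 602046/25 ≈ 24082.)
√(b + n) = √(602046/25 - 21911) = √(54271/25) = √54271/5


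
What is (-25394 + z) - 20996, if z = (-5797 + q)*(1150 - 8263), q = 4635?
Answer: 8218916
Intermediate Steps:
z = 8265306 (z = (-5797 + 4635)*(1150 - 8263) = -1162*(-7113) = 8265306)
(-25394 + z) - 20996 = (-25394 + 8265306) - 20996 = 8239912 - 20996 = 8218916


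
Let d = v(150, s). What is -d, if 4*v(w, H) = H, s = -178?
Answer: 89/2 ≈ 44.500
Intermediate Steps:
v(w, H) = H/4
d = -89/2 (d = (1/4)*(-178) = -89/2 ≈ -44.500)
-d = -1*(-89/2) = 89/2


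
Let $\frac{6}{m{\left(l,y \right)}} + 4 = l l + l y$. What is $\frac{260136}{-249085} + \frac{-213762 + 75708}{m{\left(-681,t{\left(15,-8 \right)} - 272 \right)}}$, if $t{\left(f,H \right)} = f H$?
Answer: $- \frac{4187837057216521}{249085} \approx -1.6813 \cdot 10^{10}$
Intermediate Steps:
$t{\left(f,H \right)} = H f$
$m{\left(l,y \right)} = \frac{6}{-4 + l^{2} + l y}$ ($m{\left(l,y \right)} = \frac{6}{-4 + \left(l l + l y\right)} = \frac{6}{-4 + \left(l^{2} + l y\right)} = \frac{6}{-4 + l^{2} + l y}$)
$\frac{260136}{-249085} + \frac{-213762 + 75708}{m{\left(-681,t{\left(15,-8 \right)} - 272 \right)}} = \frac{260136}{-249085} + \frac{-213762 + 75708}{6 \frac{1}{-4 + \left(-681\right)^{2} - 681 \left(\left(-8\right) 15 - 272\right)}} = 260136 \left(- \frac{1}{249085}\right) - \frac{138054}{6 \frac{1}{-4 + 463761 - 681 \left(-120 - 272\right)}} = - \frac{260136}{249085} - \frac{138054}{6 \frac{1}{-4 + 463761 - -266952}} = - \frac{260136}{249085} - \frac{138054}{6 \frac{1}{-4 + 463761 + 266952}} = - \frac{260136}{249085} - \frac{138054}{6 \cdot \frac{1}{730709}} = - \frac{260136}{249085} - \frac{138054}{\frac{6}{730709}} = - \frac{260136}{249085} - 16812883381 = - \frac{4187837057216521}{249085}$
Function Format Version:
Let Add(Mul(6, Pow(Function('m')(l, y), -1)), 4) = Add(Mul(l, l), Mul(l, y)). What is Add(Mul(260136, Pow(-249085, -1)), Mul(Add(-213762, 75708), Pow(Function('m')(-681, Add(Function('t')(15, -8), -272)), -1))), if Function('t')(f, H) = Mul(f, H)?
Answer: Rational(-4187837057216521, 249085) ≈ -1.6813e+10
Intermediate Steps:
Function('t')(f, H) = Mul(H, f)
Function('m')(l, y) = Mul(6, Pow(Add(-4, Pow(l, 2), Mul(l, y)), -1)) (Function('m')(l, y) = Mul(6, Pow(Add(-4, Add(Mul(l, l), Mul(l, y))), -1)) = Mul(6, Pow(Add(-4, Add(Pow(l, 2), Mul(l, y))), -1)) = Mul(6, Pow(Add(-4, Pow(l, 2), Mul(l, y)), -1)))
Add(Mul(260136, Pow(-249085, -1)), Mul(Add(-213762, 75708), Pow(Function('m')(-681, Add(Function('t')(15, -8), -272)), -1))) = Add(Mul(260136, Pow(-249085, -1)), Mul(Add(-213762, 75708), Pow(Mul(6, Pow(Add(-4, Pow(-681, 2), Mul(-681, Add(Mul(-8, 15), -272))), -1)), -1))) = Add(Mul(260136, Rational(-1, 249085)), Mul(-138054, Pow(Mul(6, Pow(Add(-4, 463761, Mul(-681, Add(-120, -272))), -1)), -1))) = Add(Rational(-260136, 249085), Mul(-138054, Pow(Mul(6, Pow(Add(-4, 463761, Mul(-681, -392)), -1)), -1))) = Add(Rational(-260136, 249085), Mul(-138054, Pow(Mul(6, Pow(Add(-4, 463761, 266952), -1)), -1))) = Add(Rational(-260136, 249085), Mul(-138054, Pow(Mul(6, Pow(730709, -1)), -1))) = Add(Rational(-260136, 249085), Mul(-138054, Pow(Mul(6, Rational(1, 730709)), -1))) = Add(Rational(-260136, 249085), Mul(-138054, Pow(Rational(6, 730709), -1))) = Add(Rational(-260136, 249085), Mul(-138054, Rational(730709, 6))) = Add(Rational(-260136, 249085), -16812883381) = Rational(-4187837057216521, 249085)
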